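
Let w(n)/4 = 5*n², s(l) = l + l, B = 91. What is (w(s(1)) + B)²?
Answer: 29241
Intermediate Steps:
s(l) = 2*l
w(n) = 20*n² (w(n) = 4*(5*n²) = 20*n²)
(w(s(1)) + B)² = (20*(2*1)² + 91)² = (20*2² + 91)² = (20*4 + 91)² = (80 + 91)² = 171² = 29241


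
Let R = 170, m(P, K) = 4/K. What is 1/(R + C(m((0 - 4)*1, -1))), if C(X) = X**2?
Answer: 1/186 ≈ 0.0053763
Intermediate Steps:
1/(R + C(m((0 - 4)*1, -1))) = 1/(170 + (4/(-1))**2) = 1/(170 + (4*(-1))**2) = 1/(170 + (-4)**2) = 1/(170 + 16) = 1/186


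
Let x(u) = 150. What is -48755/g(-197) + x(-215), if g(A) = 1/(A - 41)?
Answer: 11603840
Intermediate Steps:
g(A) = 1/(-41 + A)
-48755/g(-197) + x(-215) = -48755/(1/(-41 - 197)) + 150 = -48755/(1/(-238)) + 150 = -48755/(-1/238) + 150 = -48755*(-238) + 150 = 11603690 + 150 = 11603840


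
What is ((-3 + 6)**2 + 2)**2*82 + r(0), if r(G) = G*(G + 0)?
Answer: 9922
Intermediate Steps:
r(G) = G**2 (r(G) = G*G = G**2)
((-3 + 6)**2 + 2)**2*82 + r(0) = ((-3 + 6)**2 + 2)**2*82 + 0**2 = (3**2 + 2)**2*82 + 0 = (9 + 2)**2*82 + 0 = 11**2*82 + 0 = 121*82 + 0 = 9922 + 0 = 9922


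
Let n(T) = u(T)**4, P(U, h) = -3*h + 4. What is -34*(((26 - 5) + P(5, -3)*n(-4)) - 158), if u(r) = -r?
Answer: -108494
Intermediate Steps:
P(U, h) = 4 - 3*h
n(T) = T**4 (n(T) = (-T)**4 = T**4)
-34*(((26 - 5) + P(5, -3)*n(-4)) - 158) = -34*(((26 - 5) + (4 - 3*(-3))*(-4)**4) - 158) = -34*((21 + (4 + 9)*256) - 158) = -34*((21 + 13*256) - 158) = -34*((21 + 3328) - 158) = -34*(3349 - 158) = -34*3191 = -108494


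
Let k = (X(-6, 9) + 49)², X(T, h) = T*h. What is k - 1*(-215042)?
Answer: 215067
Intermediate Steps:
k = 25 (k = (-6*9 + 49)² = (-54 + 49)² = (-5)² = 25)
k - 1*(-215042) = 25 - 1*(-215042) = 25 + 215042 = 215067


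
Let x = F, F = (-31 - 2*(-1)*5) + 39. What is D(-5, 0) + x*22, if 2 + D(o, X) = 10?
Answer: 404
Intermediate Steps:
F = 18 (F = (-31 + 2*5) + 39 = (-31 + 10) + 39 = -21 + 39 = 18)
D(o, X) = 8 (D(o, X) = -2 + 10 = 8)
x = 18
D(-5, 0) + x*22 = 8 + 18*22 = 8 + 396 = 404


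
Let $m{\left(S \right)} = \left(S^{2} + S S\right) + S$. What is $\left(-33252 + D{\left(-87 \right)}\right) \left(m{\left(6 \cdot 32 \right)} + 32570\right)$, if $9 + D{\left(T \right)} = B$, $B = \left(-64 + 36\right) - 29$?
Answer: $-3548033820$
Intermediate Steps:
$B = -57$ ($B = -28 - 29 = -57$)
$D{\left(T \right)} = -66$ ($D{\left(T \right)} = -9 - 57 = -66$)
$m{\left(S \right)} = S + 2 S^{2}$ ($m{\left(S \right)} = \left(S^{2} + S^{2}\right) + S = 2 S^{2} + S = S + 2 S^{2}$)
$\left(-33252 + D{\left(-87 \right)}\right) \left(m{\left(6 \cdot 32 \right)} + 32570\right) = \left(-33252 - 66\right) \left(6 \cdot 32 \left(1 + 2 \cdot 6 \cdot 32\right) + 32570\right) = - 33318 \left(192 \left(1 + 2 \cdot 192\right) + 32570\right) = - 33318 \left(192 \left(1 + 384\right) + 32570\right) = - 33318 \left(192 \cdot 385 + 32570\right) = - 33318 \left(73920 + 32570\right) = \left(-33318\right) 106490 = -3548033820$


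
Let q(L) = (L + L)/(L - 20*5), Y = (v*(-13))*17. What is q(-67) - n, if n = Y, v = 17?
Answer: 627553/167 ≈ 3757.8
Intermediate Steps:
Y = -3757 (Y = (17*(-13))*17 = -221*17 = -3757)
q(L) = 2*L/(-100 + L) (q(L) = (2*L)/(L - 100) = (2*L)/(-100 + L) = 2*L/(-100 + L))
n = -3757
q(-67) - n = 2*(-67)/(-100 - 67) - 1*(-3757) = 2*(-67)/(-167) + 3757 = 2*(-67)*(-1/167) + 3757 = 134/167 + 3757 = 627553/167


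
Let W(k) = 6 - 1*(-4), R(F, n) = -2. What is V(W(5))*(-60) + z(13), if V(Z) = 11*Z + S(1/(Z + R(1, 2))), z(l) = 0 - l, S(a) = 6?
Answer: -6973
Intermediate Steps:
W(k) = 10 (W(k) = 6 + 4 = 10)
z(l) = -l
V(Z) = 6 + 11*Z (V(Z) = 11*Z + 6 = 6 + 11*Z)
V(W(5))*(-60) + z(13) = (6 + 11*10)*(-60) - 1*13 = (6 + 110)*(-60) - 13 = 116*(-60) - 13 = -6960 - 13 = -6973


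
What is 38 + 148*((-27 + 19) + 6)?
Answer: -258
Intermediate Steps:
38 + 148*((-27 + 19) + 6) = 38 + 148*(-8 + 6) = 38 + 148*(-2) = 38 - 296 = -258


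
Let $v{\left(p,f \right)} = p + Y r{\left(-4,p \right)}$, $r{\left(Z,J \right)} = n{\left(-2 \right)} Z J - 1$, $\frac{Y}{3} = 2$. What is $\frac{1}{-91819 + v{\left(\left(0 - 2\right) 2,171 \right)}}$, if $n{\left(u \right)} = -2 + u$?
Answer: $- \frac{1}{92213} \approx -1.0844 \cdot 10^{-5}$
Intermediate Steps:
$Y = 6$ ($Y = 3 \cdot 2 = 6$)
$r{\left(Z,J \right)} = -1 - 4 J Z$ ($r{\left(Z,J \right)} = \left(-2 - 2\right) Z J - 1 = - 4 Z J - 1 = - 4 J Z - 1 = -1 - 4 J Z$)
$v{\left(p,f \right)} = -6 + 97 p$ ($v{\left(p,f \right)} = p + 6 \left(-1 - 4 p \left(-4\right)\right) = p + 6 \left(-1 + 16 p\right) = p + \left(-6 + 96 p\right) = -6 + 97 p$)
$\frac{1}{-91819 + v{\left(\left(0 - 2\right) 2,171 \right)}} = \frac{1}{-91819 + \left(-6 + 97 \left(0 - 2\right) 2\right)} = \frac{1}{-91819 + \left(-6 + 97 \left(\left(-2\right) 2\right)\right)} = \frac{1}{-91819 + \left(-6 + 97 \left(-4\right)\right)} = \frac{1}{-91819 - 394} = \frac{1}{-92213} = - \frac{1}{92213}$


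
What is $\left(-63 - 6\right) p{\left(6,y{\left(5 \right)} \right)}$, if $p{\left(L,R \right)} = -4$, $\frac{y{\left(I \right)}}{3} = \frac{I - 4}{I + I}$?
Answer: $276$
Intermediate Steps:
$y{\left(I \right)} = \frac{3 \left(-4 + I\right)}{2 I}$ ($y{\left(I \right)} = 3 \frac{I - 4}{I + I} = 3 \frac{-4 + I}{2 I} = \frac{3 \left(-4 + I\right)}{2 I}$)
$\left(-63 - 6\right) p{\left(6,y{\left(5 \right)} \right)} = \left(-63 - 6\right) \left(-4\right) = \left(-69\right) \left(-4\right) = 276$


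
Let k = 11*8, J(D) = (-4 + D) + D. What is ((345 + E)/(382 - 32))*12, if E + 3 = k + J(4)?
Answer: 372/25 ≈ 14.880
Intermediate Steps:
J(D) = -4 + 2*D
k = 88
E = 89 (E = -3 + (88 + (-4 + 2*4)) = -3 + (88 + (-4 + 8)) = -3 + (88 + 4) = -3 + 92 = 89)
((345 + E)/(382 - 32))*12 = ((345 + 89)/(382 - 32))*12 = (434/350)*12 = (434*(1/350))*12 = (31/25)*12 = 372/25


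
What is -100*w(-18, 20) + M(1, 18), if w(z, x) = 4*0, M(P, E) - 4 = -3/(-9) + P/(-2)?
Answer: 23/6 ≈ 3.8333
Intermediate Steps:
M(P, E) = 13/3 - P/2 (M(P, E) = 4 + (-3/(-9) + P/(-2)) = 4 + (-3*(-1/9) + P*(-1/2)) = 4 + (1/3 - P/2) = 13/3 - P/2)
w(z, x) = 0
-100*w(-18, 20) + M(1, 18) = -100*0 + (13/3 - 1/2*1) = 0 + (13/3 - 1/2) = 0 + 23/6 = 23/6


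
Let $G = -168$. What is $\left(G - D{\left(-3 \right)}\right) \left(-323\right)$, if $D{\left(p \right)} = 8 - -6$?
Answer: $58786$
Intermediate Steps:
$D{\left(p \right)} = 14$ ($D{\left(p \right)} = 8 + 6 = 14$)
$\left(G - D{\left(-3 \right)}\right) \left(-323\right) = \left(-168 - 14\right) \left(-323\right) = \left(-182\right) \left(-323\right) = 58786$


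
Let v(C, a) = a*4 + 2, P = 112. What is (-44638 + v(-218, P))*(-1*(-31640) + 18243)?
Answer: -2204230004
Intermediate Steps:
v(C, a) = 2 + 4*a (v(C, a) = 4*a + 2 = 2 + 4*a)
(-44638 + v(-218, P))*(-1*(-31640) + 18243) = (-44638 + (2 + 4*112))*(-1*(-31640) + 18243) = (-44638 + (2 + 448))*(31640 + 18243) = (-44638 + 450)*49883 = -44188*49883 = -2204230004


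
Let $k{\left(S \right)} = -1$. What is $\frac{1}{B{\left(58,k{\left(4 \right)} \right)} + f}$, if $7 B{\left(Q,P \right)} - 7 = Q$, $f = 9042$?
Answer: $\frac{7}{63359} \approx 0.00011048$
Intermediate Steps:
$B{\left(Q,P \right)} = 1 + \frac{Q}{7}$
$\frac{1}{B{\left(58,k{\left(4 \right)} \right)} + f} = \frac{1}{\left(1 + \frac{1}{7} \cdot 58\right) + 9042} = \frac{1}{\left(1 + \frac{58}{7}\right) + 9042} = \frac{1}{\frac{65}{7} + 9042} = \frac{1}{\frac{63359}{7}} = \frac{7}{63359}$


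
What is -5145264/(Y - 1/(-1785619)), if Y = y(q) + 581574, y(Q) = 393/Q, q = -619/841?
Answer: -2843525418529752/321111251196743 ≈ -8.8553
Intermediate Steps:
q = -619/841 (q = -619*1/841 = -619/841 ≈ -0.73603)
Y = 359663793/619 (Y = 393/(-619/841) + 581574 = 393*(-841/619) + 581574 = -330513/619 + 581574 = 359663793/619 ≈ 5.8104e+5)
-5145264/(Y - 1/(-1785619)) = -5145264/(359663793/619 - 1/(-1785619)) = -5145264/(359663793/619 - 1*(-1/1785619)) = -5145264/(359663793/619 + 1/1785619) = -5145264/642222502393486/1105298161 = -5145264*1105298161/642222502393486 = -2843525418529752/321111251196743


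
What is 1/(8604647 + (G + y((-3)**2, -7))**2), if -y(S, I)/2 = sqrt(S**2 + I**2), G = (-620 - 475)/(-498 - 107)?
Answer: 1052850839689/9059960749710072492 + 1771561*sqrt(130)/18119921499420144984 ≈ 1.1621e-7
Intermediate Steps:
G = 219/121 (G = -1095/(-605) = -1095*(-1/605) = 219/121 ≈ 1.8099)
y(S, I) = -2*sqrt(I**2 + S**2) (y(S, I) = -2*sqrt(S**2 + I**2) = -2*sqrt(I**2 + S**2))
1/(8604647 + (G + y((-3)**2, -7))**2) = 1/(8604647 + (219/121 - 2*sqrt((-7)**2 + ((-3)**2)**2))**2) = 1/(8604647 + (219/121 - 2*sqrt(49 + 9**2))**2) = 1/(8604647 + (219/121 - 2*sqrt(49 + 81))**2) = 1/(8604647 + (219/121 - 2*sqrt(130))**2)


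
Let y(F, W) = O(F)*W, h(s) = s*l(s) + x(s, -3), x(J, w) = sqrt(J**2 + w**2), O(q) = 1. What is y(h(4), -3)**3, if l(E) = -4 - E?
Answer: -27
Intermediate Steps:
h(s) = sqrt(9 + s**2) + s*(-4 - s) (h(s) = s*(-4 - s) + sqrt(s**2 + (-3)**2) = s*(-4 - s) + sqrt(s**2 + 9) = s*(-4 - s) + sqrt(9 + s**2) = sqrt(9 + s**2) + s*(-4 - s))
y(F, W) = W (y(F, W) = 1*W = W)
y(h(4), -3)**3 = (-3)**3 = -27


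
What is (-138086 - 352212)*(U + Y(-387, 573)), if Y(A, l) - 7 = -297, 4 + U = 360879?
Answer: -176794104330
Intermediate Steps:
U = 360875 (U = -4 + 360879 = 360875)
Y(A, l) = -290 (Y(A, l) = 7 - 297 = -290)
(-138086 - 352212)*(U + Y(-387, 573)) = (-138086 - 352212)*(360875 - 290) = -490298*360585 = -176794104330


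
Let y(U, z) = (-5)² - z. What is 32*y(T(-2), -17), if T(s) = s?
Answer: 1344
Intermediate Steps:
y(U, z) = 25 - z
32*y(T(-2), -17) = 32*(25 - 1*(-17)) = 32*(25 + 17) = 32*42 = 1344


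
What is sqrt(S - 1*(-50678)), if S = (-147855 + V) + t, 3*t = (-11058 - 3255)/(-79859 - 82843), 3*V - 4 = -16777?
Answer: I*sqrt(302274181810470)/54234 ≈ 320.57*I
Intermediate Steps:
V = -5591 (V = 4/3 + (1/3)*(-16777) = 4/3 - 16777/3 = -5591)
t = 4771/162702 (t = ((-11058 - 3255)/(-79859 - 82843))/3 = (-14313/(-162702))/3 = (-14313*(-1/162702))/3 = (1/3)*(4771/54234) = 4771/162702 ≈ 0.029324)
S = -24965966321/162702 (S = (-147855 - 5591) + 4771/162702 = -153446 + 4771/162702 = -24965966321/162702 ≈ -1.5345e+5)
sqrt(S - 1*(-50678)) = sqrt(-24965966321/162702 - 1*(-50678)) = sqrt(-24965966321/162702 + 50678) = sqrt(-16720554365/162702) = I*sqrt(302274181810470)/54234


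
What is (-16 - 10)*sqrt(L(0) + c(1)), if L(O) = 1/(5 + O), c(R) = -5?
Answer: -52*I*sqrt(30)/5 ≈ -56.963*I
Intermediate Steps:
(-16 - 10)*sqrt(L(0) + c(1)) = (-16 - 10)*sqrt(1/(5 + 0) - 5) = -26*sqrt(1/5 - 5) = -52*I*sqrt(30)/5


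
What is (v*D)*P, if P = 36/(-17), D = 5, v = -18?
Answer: 3240/17 ≈ 190.59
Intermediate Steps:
P = -36/17 (P = 36*(-1/17) = -36/17 ≈ -2.1176)
(v*D)*P = -18*5*(-36/17) = -90*(-36/17) = 3240/17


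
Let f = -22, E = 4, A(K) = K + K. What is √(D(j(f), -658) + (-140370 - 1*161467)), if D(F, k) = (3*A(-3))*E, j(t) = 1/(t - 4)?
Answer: I*√301909 ≈ 549.46*I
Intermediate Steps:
A(K) = 2*K
j(t) = 1/(-4 + t)
D(F, k) = -72 (D(F, k) = (3*(2*(-3)))*4 = (3*(-6))*4 = -18*4 = -72)
√(D(j(f), -658) + (-140370 - 1*161467)) = √(-72 + (-140370 - 1*161467)) = √(-72 + (-140370 - 161467)) = √(-72 - 301837) = √(-301909) = I*√301909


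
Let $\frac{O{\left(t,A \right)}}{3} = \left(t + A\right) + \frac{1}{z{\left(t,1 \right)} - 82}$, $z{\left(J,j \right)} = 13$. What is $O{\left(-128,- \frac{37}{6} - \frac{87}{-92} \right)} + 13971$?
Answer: $\frac{1248559}{92} \approx 13571.0$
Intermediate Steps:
$O{\left(t,A \right)} = - \frac{1}{23} + 3 A + 3 t$ ($O{\left(t,A \right)} = 3 \left(\left(t + A\right) + \frac{1}{13 - 82}\right) = 3 \left(\left(A + t\right) + \frac{1}{-69}\right) = 3 \left(\left(A + t\right) - \frac{1}{69}\right) = 3 \left(- \frac{1}{69} + A + t\right) = - \frac{1}{23} + 3 A + 3 t$)
$O{\left(-128,- \frac{37}{6} - \frac{87}{-92} \right)} + 13971 = \left(- \frac{1}{23} + 3 \left(- \frac{37}{6} - \frac{87}{-92}\right) + 3 \left(-128\right)\right) + 13971 = \left(- \frac{1}{23} + 3 \left(\left(-37\right) \frac{1}{6} - - \frac{87}{92}\right) - 384\right) + 13971 = \left(- \frac{1}{23} + 3 \left(- \frac{37}{6} + \frac{87}{92}\right) - 384\right) + 13971 = \left(- \frac{1}{23} + 3 \left(- \frac{1441}{276}\right) - 384\right) + 13971 = \left(- \frac{1}{23} - \frac{1441}{92} - 384\right) + 13971 = - \frac{36773}{92} + 13971 = \frac{1248559}{92}$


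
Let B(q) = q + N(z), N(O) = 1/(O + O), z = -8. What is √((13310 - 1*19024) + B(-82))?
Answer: I*√92737/4 ≈ 76.132*I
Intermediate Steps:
N(O) = 1/(2*O)
B(q) = -1/16 + q (B(q) = q + (½)/(-8) = q + (½)*(-⅛) = q - 1/16 = -1/16 + q)
√((13310 - 1*19024) + B(-82)) = √((13310 - 1*19024) + (-1/16 - 82)) = √((13310 - 19024) - 1313/16) = √(-5714 - 1313/16) = √(-92737/16) = I*√92737/4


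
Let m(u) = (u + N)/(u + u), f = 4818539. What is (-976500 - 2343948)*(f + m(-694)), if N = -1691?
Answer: -5551900720175904/347 ≈ -1.6000e+13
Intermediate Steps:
m(u) = (-1691 + u)/(2*u) (m(u) = (u - 1691)/(u + u) = (-1691 + u)/((2*u)) = (-1691 + u)*(1/(2*u)) = (-1691 + u)/(2*u))
(-976500 - 2343948)*(f + m(-694)) = (-976500 - 2343948)*(4818539 + (1/2)*(-1691 - 694)/(-694)) = -3320448*(4818539 + (1/2)*(-1/694)*(-2385)) = -3320448*(4818539 + 2385/1388) = -3320448*6688134517/1388 = -5551900720175904/347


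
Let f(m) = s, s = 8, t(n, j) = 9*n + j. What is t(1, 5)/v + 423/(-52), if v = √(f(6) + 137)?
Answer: -423/52 + 14*√145/145 ≈ -6.9720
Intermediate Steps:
t(n, j) = j + 9*n
f(m) = 8
v = √145 (v = √(8 + 137) = √145 ≈ 12.042)
t(1, 5)/v + 423/(-52) = (5 + 9*1)/(√145) + 423/(-52) = (5 + 9)*(√145/145) + 423*(-1/52) = 14*(√145/145) - 423/52 = 14*√145/145 - 423/52 = -423/52 + 14*√145/145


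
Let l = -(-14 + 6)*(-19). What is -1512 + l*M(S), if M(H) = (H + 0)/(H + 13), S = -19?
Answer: -5980/3 ≈ -1993.3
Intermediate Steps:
M(H) = H/(13 + H)
l = -152 (l = -(-8)*(-19) = -1*152 = -152)
-1512 + l*M(S) = -1512 - (-2888)/(13 - 19) = -1512 - (-2888)/(-6) = -1512 - (-2888)*(-1)/6 = -1512 - 152*19/6 = -1512 - 1444/3 = -5980/3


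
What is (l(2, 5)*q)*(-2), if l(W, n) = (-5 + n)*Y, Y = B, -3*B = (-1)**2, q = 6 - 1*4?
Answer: 0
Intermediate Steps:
q = 2 (q = 6 - 4 = 2)
B = -1/3 (B = -1/3*(-1)**2 = -1/3*1 = -1/3 ≈ -0.33333)
Y = -1/3 ≈ -0.33333
l(W, n) = 5/3 - n/3 (l(W, n) = (-5 + n)*(-1/3) = 5/3 - n/3)
(l(2, 5)*q)*(-2) = ((5/3 - 1/3*5)*2)*(-2) = ((5/3 - 5/3)*2)*(-2) = (0*2)*(-2) = 0*(-2) = 0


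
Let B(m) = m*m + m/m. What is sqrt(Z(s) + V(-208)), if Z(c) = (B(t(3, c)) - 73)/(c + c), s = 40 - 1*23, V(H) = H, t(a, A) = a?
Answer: I*sqrt(242590)/34 ≈ 14.486*I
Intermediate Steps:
B(m) = 1 + m**2 (B(m) = m**2 + 1 = 1 + m**2)
s = 17 (s = 40 - 23 = 17)
Z(c) = -63/(2*c) (Z(c) = ((1 + 3**2) - 73)/(c + c) = ((1 + 9) - 73)/((2*c)) = (10 - 73)*(1/(2*c)) = -63/(2*c))
sqrt(Z(s) + V(-208)) = sqrt(-63/2/17 - 208) = sqrt(-63/2*1/17 - 208) = sqrt(-63/34 - 208) = sqrt(-7135/34) = I*sqrt(242590)/34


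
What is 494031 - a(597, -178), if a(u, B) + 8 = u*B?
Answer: 600305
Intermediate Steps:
a(u, B) = -8 + B*u (a(u, B) = -8 + u*B = -8 + B*u)
494031 - a(597, -178) = 494031 - (-8 - 178*597) = 494031 - (-8 - 106266) = 494031 - 1*(-106274) = 494031 + 106274 = 600305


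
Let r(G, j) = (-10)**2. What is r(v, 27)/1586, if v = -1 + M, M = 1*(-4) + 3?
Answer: 50/793 ≈ 0.063052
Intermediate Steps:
M = -1 (M = -4 + 3 = -1)
v = -2 (v = -1 - 1 = -2)
r(G, j) = 100
r(v, 27)/1586 = 100/1586 = 100*(1/1586) = 50/793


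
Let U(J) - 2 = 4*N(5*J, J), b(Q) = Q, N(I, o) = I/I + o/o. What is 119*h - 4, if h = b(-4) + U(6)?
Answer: 710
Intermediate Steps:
N(I, o) = 2 (N(I, o) = 1 + 1 = 2)
U(J) = 10 (U(J) = 2 + 4*2 = 2 + 8 = 10)
h = 6 (h = -4 + 10 = 6)
119*h - 4 = 119*6 - 4 = 714 - 4 = 710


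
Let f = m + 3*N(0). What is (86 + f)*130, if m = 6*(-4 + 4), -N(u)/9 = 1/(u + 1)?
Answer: 7670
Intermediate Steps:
N(u) = -9/(1 + u) (N(u) = -9/(u + 1) = -9/(1 + u))
m = 0 (m = 6*0 = 0)
f = -27 (f = 0 + 3*(-9/(1 + 0)) = 0 + 3*(-9/1) = 0 + 3*(-9*1) = 0 + 3*(-9) = 0 - 27 = -27)
(86 + f)*130 = (86 - 27)*130 = 59*130 = 7670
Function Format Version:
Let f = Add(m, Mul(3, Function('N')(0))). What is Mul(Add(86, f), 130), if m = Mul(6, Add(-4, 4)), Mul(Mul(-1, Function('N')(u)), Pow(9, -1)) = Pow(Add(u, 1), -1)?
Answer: 7670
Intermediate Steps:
Function('N')(u) = Mul(-9, Pow(Add(1, u), -1)) (Function('N')(u) = Mul(-9, Pow(Add(u, 1), -1)) = Mul(-9, Pow(Add(1, u), -1)))
m = 0 (m = Mul(6, 0) = 0)
f = -27 (f = Add(0, Mul(3, Mul(-9, Pow(Add(1, 0), -1)))) = Add(0, Mul(3, Mul(-9, Pow(1, -1)))) = Add(0, Mul(3, Mul(-9, 1))) = Add(0, Mul(3, -9)) = Add(0, -27) = -27)
Mul(Add(86, f), 130) = Mul(Add(86, -27), 130) = Mul(59, 130) = 7670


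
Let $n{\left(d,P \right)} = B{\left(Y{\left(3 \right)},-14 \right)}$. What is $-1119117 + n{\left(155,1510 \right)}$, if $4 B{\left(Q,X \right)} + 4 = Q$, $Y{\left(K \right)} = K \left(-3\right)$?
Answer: $- \frac{4476481}{4} \approx -1.1191 \cdot 10^{6}$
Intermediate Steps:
$Y{\left(K \right)} = - 3 K$
$B{\left(Q,X \right)} = -1 + \frac{Q}{4}$
$n{\left(d,P \right)} = - \frac{13}{4}$ ($n{\left(d,P \right)} = -1 + \frac{\left(-3\right) 3}{4} = -1 + \frac{1}{4} \left(-9\right) = -1 - \frac{9}{4} = - \frac{13}{4}$)
$-1119117 + n{\left(155,1510 \right)} = -1119117 - \frac{13}{4} = - \frac{4476481}{4}$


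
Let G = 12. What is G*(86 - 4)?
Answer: 984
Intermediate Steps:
G*(86 - 4) = 12*(86 - 4) = 12*82 = 984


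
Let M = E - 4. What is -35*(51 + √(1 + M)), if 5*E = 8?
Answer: -1785 - 7*I*√35 ≈ -1785.0 - 41.413*I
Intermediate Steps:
E = 8/5 (E = (⅕)*8 = 8/5 ≈ 1.6000)
M = -12/5 (M = 8/5 - 4 = -12/5 ≈ -2.4000)
-35*(51 + √(1 + M)) = -35*(51 + √(1 - 12/5)) = -35*(51 + √(-7/5)) = -35*(51 + I*√35/5) = -1785 - 7*I*√35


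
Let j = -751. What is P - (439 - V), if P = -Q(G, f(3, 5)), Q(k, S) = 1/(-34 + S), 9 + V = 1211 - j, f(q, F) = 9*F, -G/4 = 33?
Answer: 16653/11 ≈ 1513.9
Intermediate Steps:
G = -132 (G = -4*33 = -132)
V = 1953 (V = -9 + (1211 - 1*(-751)) = -9 + (1211 + 751) = -9 + 1962 = 1953)
P = -1/11 (P = -1/(-34 + 9*5) = -1/(-34 + 45) = -1/11 ≈ -0.090909)
P - (439 - V) = -1/11 - (439 - 1*1953) = -1/11 - (439 - 1953) = -1/11 - 1*(-1514) = -1/11 + 1514 = 16653/11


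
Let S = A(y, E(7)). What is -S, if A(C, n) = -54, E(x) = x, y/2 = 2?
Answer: 54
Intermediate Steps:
y = 4 (y = 2*2 = 4)
S = -54
-S = -1*(-54) = 54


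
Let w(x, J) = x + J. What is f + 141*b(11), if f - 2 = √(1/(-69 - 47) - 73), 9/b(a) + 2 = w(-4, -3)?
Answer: -139 + 3*I*√27289/58 ≈ -139.0 + 8.5445*I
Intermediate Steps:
w(x, J) = J + x
b(a) = -1 (b(a) = 9/(-2 + (-3 - 4)) = 9/(-2 - 7) = 9/(-9) = 9*(-⅑) = -1)
f = 2 + 3*I*√27289/58 (f = 2 + √(1/(-69 - 47) - 73) = 2 + √(1/(-116) - 73) = 2 + √(-1/116 - 73) = 2 + √(-8469/116) = 2 + 3*I*√27289/58 ≈ 2.0 + 8.5445*I)
f + 141*b(11) = (2 + 3*I*√27289/58) + 141*(-1) = (2 + 3*I*√27289/58) - 141 = -139 + 3*I*√27289/58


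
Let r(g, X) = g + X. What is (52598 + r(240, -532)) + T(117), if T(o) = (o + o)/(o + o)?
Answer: 52307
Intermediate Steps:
T(o) = 1 (T(o) = (2*o)/((2*o)) = (2*o)*(1/(2*o)) = 1)
r(g, X) = X + g
(52598 + r(240, -532)) + T(117) = (52598 + (-532 + 240)) + 1 = (52598 - 292) + 1 = 52306 + 1 = 52307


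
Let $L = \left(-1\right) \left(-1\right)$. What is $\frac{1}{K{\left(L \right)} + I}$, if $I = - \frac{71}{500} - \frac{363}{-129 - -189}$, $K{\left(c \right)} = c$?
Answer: $- \frac{125}{649} \approx -0.1926$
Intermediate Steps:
$L = 1$
$I = - \frac{774}{125}$ ($I = \left(-71\right) \frac{1}{500} - \frac{363}{-129 + 189} = - \frac{71}{500} - \frac{363}{60} = - \frac{71}{500} - \frac{121}{20} = - \frac{774}{125} \approx -6.192$)
$\frac{1}{K{\left(L \right)} + I} = \frac{1}{1 - \frac{774}{125}} = \frac{1}{- \frac{649}{125}} = - \frac{125}{649}$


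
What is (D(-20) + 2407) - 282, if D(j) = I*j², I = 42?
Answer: 18925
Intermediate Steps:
D(j) = 42*j²
(D(-20) + 2407) - 282 = (42*(-20)² + 2407) - 282 = (42*400 + 2407) - 282 = (16800 + 2407) - 282 = 19207 - 282 = 18925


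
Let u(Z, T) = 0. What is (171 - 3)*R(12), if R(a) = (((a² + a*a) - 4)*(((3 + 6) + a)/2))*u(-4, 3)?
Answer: 0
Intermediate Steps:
R(a) = 0 (R(a) = (((a² + a*a) - 4)*(((3 + 6) + a)/2))*0 = (((a² + a²) - 4)*((9 + a)*(½)))*0 = ((2*a² - 4)*(9/2 + a/2))*0 = ((-4 + 2*a²)*(9/2 + a/2))*0 = 0)
(171 - 3)*R(12) = (171 - 3)*0 = 168*0 = 0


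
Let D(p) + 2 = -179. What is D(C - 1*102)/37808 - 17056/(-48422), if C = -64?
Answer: 318044433/915369488 ≈ 0.34745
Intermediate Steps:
D(p) = -181 (D(p) = -2 - 179 = -181)
D(C - 1*102)/37808 - 17056/(-48422) = -181/37808 - 17056/(-48422) = -181*1/37808 - 17056*(-1/48422) = -181/37808 + 8528/24211 = 318044433/915369488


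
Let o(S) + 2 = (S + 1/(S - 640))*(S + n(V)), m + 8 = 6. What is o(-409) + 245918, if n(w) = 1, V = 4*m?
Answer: 433015020/1049 ≈ 4.1279e+5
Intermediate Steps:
m = -2 (m = -8 + 6 = -2)
V = -8 (V = 4*(-2) = -8)
o(S) = -2 + (1 + S)*(S + 1/(-640 + S)) (o(S) = -2 + (S + 1/(S - 640))*(S + 1) = -2 + (S + 1/(-640 + S))*(1 + S) = -2 + (1 + S)*(S + 1/(-640 + S)))
o(-409) + 245918 = (1281 + (-409)³ - 641*(-409) - 639*(-409)²)/(-640 - 409) + 245918 = (1281 - 68417929 + 262169 - 639*167281)/(-1049) + 245918 = -(1281 - 68417929 + 262169 - 106892559)/1049 + 245918 = -1/1049*(-175047038) + 245918 = 175047038/1049 + 245918 = 433015020/1049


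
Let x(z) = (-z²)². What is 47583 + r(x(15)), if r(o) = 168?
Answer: 47751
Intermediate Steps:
x(z) = z⁴
47583 + r(x(15)) = 47583 + 168 = 47751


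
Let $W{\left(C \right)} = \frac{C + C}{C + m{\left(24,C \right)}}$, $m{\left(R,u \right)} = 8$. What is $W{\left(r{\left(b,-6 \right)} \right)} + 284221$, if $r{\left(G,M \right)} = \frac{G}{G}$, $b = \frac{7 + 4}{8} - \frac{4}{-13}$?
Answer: $\frac{2557991}{9} \approx 2.8422 \cdot 10^{5}$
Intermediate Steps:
$b = \frac{175}{104}$ ($b = 11 \cdot \frac{1}{8} - - \frac{4}{13} = \frac{11}{8} + \frac{4}{13} = \frac{175}{104} \approx 1.6827$)
$r{\left(G,M \right)} = 1$
$W{\left(C \right)} = \frac{2 C}{8 + C}$ ($W{\left(C \right)} = \frac{C + C}{C + 8} = \frac{2 C}{8 + C}$)
$W{\left(r{\left(b,-6 \right)} \right)} + 284221 = 2 \cdot 1 \frac{1}{8 + 1} + 284221 = 2 \cdot 1 \cdot \frac{1}{9} + 284221 = \frac{2}{9} + 284221 = \frac{2557991}{9}$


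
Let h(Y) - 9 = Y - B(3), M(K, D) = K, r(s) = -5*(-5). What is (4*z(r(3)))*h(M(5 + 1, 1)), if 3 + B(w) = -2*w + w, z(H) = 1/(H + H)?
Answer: 42/25 ≈ 1.6800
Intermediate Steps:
r(s) = 25
z(H) = 1/(2*H)
B(w) = -3 - w (B(w) = -3 + (-2*w + w) = -3 - w)
h(Y) = 15 + Y (h(Y) = 9 + (Y - (-3 - 1*3)) = 9 + (Y - (-3 - 3)) = 9 + (Y - 1*(-6)) = 9 + (Y + 6) = 9 + (6 + Y) = 15 + Y)
(4*z(r(3)))*h(M(5 + 1, 1)) = (4*((½)/25))*(15 + (5 + 1)) = (4*((½)*(1/25)))*(15 + 6) = (4*(1/50))*21 = (2/25)*21 = 42/25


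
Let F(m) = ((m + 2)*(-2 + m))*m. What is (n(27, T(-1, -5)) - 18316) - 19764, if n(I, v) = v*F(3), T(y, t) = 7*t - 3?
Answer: -38650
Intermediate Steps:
T(y, t) = -3 + 7*t
F(m) = m*(-2 + m)*(2 + m) (F(m) = ((2 + m)*(-2 + m))*m = ((-2 + m)*(2 + m))*m = m*(-2 + m)*(2 + m))
n(I, v) = 15*v (n(I, v) = v*(3*(-4 + 3²)) = v*(3*(-4 + 9)) = v*(3*5) = v*15 = 15*v)
(n(27, T(-1, -5)) - 18316) - 19764 = (15*(-3 + 7*(-5)) - 18316) - 19764 = (15*(-3 - 35) - 18316) - 19764 = (15*(-38) - 18316) - 19764 = (-570 - 18316) - 19764 = -18886 - 19764 = -38650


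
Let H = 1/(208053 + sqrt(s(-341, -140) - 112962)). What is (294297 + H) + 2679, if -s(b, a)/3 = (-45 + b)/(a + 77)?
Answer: 269953987332188265/909009439577 - 2*I*sqrt(12456087)/909009439577 ≈ 2.9698e+5 - 7.7652e-9*I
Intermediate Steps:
s(b, a) = -3*(-45 + b)/(77 + a) (s(b, a) = -3*(-45 + b)/(a + 77) = -3*(-45 + b)/(77 + a))
H = 1/(208053 + 2*I*sqrt(12456087)/21) (H = 1/(208053 + sqrt(3*(45 - 1*(-341))/(77 - 140) - 112962)) = 1/(208053 + sqrt(3*(45 + 341)/(-63) - 112962)) = 1/(208053 + sqrt(3*(-1/63)*386 - 112962)) = 1/(208053 + sqrt(-386/21 - 112962)) = 1/(208053 + sqrt(-2372588/21)) = 1/(208053 + 2*I*sqrt(12456087)/21) ≈ 4.8065e-6 - 7.765e-9*I)
(294297 + H) + 2679 = (294297 + (4369113/909009439577 - 2*I*sqrt(12456087)/909009439577)) + 2679 = (267518751043561482/909009439577 - 2*I*sqrt(12456087)/909009439577) + 2679 = 269953987332188265/909009439577 - 2*I*sqrt(12456087)/909009439577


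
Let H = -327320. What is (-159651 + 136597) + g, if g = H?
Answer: -350374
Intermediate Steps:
g = -327320
(-159651 + 136597) + g = (-159651 + 136597) - 327320 = -23054 - 327320 = -350374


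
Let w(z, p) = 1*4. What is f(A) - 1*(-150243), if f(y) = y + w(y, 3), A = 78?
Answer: 150325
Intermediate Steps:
w(z, p) = 4
f(y) = 4 + y (f(y) = y + 4 = 4 + y)
f(A) - 1*(-150243) = (4 + 78) - 1*(-150243) = 82 + 150243 = 150325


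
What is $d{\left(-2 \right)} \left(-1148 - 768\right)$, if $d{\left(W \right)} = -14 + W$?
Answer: $30656$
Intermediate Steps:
$d{\left(-2 \right)} \left(-1148 - 768\right) = \left(-14 - 2\right) \left(-1148 - 768\right) = \left(-16\right) \left(-1916\right) = 30656$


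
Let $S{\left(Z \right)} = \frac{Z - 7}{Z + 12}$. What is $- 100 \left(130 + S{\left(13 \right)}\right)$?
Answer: $-13024$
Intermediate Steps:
$S{\left(Z \right)} = \frac{-7 + Z}{12 + Z}$
$- 100 \left(130 + S{\left(13 \right)}\right) = - 100 \left(130 + \frac{-7 + 13}{12 + 13}\right) = - 100 \left(130 + \frac{1}{25} \cdot 6\right) = - 100 \left(130 + \frac{6}{25}\right) = \left(-100\right) \frac{3256}{25} = -13024$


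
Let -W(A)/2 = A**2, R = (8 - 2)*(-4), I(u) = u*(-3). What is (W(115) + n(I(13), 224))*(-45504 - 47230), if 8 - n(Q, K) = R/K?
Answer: 34328874891/14 ≈ 2.4521e+9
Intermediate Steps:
I(u) = -3*u
R = -24 (R = 6*(-4) = -24)
n(Q, K) = 8 + 24/K (n(Q, K) = 8 - (-24)/K = 8 + 24/K)
W(A) = -2*A**2
(W(115) + n(I(13), 224))*(-45504 - 47230) = (-2*115**2 + (8 + 24/224))*(-45504 - 47230) = (-2*13225 + (8 + 24*(1/224)))*(-92734) = (-26450 + (8 + 3/28))*(-92734) = (-26450 + 227/28)*(-92734) = -740373/28*(-92734) = 34328874891/14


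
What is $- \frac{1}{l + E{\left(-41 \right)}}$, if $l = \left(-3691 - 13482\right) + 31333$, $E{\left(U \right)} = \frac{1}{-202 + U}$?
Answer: $- \frac{243}{3440879} \approx -7.0621 \cdot 10^{-5}$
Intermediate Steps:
$l = 14160$ ($l = -17173 + 31333 = 14160$)
$- \frac{1}{l + E{\left(-41 \right)}} = - \frac{1}{14160 + \frac{1}{-202 - 41}} = - \frac{1}{14160 + \frac{1}{-243}} = - \frac{1}{14160 - \frac{1}{243}} = - \frac{1}{\frac{3440879}{243}} = \left(-1\right) \frac{243}{3440879} = - \frac{243}{3440879}$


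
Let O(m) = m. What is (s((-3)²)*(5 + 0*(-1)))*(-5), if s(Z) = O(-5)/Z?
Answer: 125/9 ≈ 13.889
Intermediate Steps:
s(Z) = -5/Z
(s((-3)²)*(5 + 0*(-1)))*(-5) = ((-5/((-3)²))*(5 + 0*(-1)))*(-5) = ((-5/9)*(5 + 0))*(-5) = (-5*⅑*5)*(-5) = -5/9*5*(-5) = -25/9*(-5) = 125/9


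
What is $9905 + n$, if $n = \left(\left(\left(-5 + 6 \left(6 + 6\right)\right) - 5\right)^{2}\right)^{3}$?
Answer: $56800245489$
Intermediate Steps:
$n = 56800235584$ ($n = \left(\left(\left(-5 + 6 \cdot 12\right) - 5\right)^{2}\right)^{3} = \left(\left(\left(-5 + 72\right) - 5\right)^{2}\right)^{3} = \left(\left(67 - 5\right)^{2}\right)^{3} = \left(62^{2}\right)^{3} = 3844^{3} = 56800235584$)
$9905 + n = 9905 + 56800235584 = 56800245489$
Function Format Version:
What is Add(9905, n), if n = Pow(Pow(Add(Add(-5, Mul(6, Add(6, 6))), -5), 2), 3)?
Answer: 56800245489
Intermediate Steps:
n = 56800235584 (n = Pow(Pow(Add(Add(-5, Mul(6, 12)), -5), 2), 3) = Pow(Pow(Add(Add(-5, 72), -5), 2), 3) = Pow(Pow(Add(67, -5), 2), 3) = Pow(Pow(62, 2), 3) = Pow(3844, 3) = 56800235584)
Add(9905, n) = Add(9905, 56800235584) = 56800245489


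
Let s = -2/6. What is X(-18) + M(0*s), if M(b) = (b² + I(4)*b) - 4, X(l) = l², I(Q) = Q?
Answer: 320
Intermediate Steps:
s = -⅓ (s = -2*⅙ = -⅓ ≈ -0.33333)
M(b) = -4 + b² + 4*b (M(b) = (b² + 4*b) - 4 = -4 + b² + 4*b)
X(-18) + M(0*s) = (-18)² + (-4 + (0*(-⅓))² + 4*(0*(-⅓))) = 324 + (-4 + 0² + 4*0) = 324 + (-4 + 0 + 0) = 324 - 4 = 320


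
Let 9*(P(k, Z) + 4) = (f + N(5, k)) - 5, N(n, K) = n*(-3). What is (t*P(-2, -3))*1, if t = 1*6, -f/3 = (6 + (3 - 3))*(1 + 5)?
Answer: -328/3 ≈ -109.33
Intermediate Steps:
N(n, K) = -3*n
f = -108 (f = -3*(6 + (3 - 3))*(1 + 5) = -3*(6 + 0)*6 = -18*6 = -3*36 = -108)
P(k, Z) = -164/9 (P(k, Z) = -4 + ((-108 - 3*5) - 5)/9 = -4 + ((-108 - 15) - 5)/9 = -4 + (-123 - 5)/9 = -4 + (⅑)*(-128) = -4 - 128/9 = -164/9)
t = 6
(t*P(-2, -3))*1 = (6*(-164/9))*1 = -328/3*1 = -328/3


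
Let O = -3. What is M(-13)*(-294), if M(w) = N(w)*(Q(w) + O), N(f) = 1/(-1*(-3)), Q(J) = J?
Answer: 1568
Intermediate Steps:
N(f) = ⅓ (N(f) = 1/3 = ⅓)
M(w) = -1 + w/3 (M(w) = (w - 3)/3 = (-3 + w)/3 = -1 + w/3)
M(-13)*(-294) = (-1 + (⅓)*(-13))*(-294) = (-1 - 13/3)*(-294) = -16/3*(-294) = 1568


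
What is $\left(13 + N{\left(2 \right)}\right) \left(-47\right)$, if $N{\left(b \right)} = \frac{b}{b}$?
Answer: $-658$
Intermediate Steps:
$N{\left(b \right)} = 1$
$\left(13 + N{\left(2 \right)}\right) \left(-47\right) = \left(13 + 1\right) \left(-47\right) = 14 \left(-47\right) = -658$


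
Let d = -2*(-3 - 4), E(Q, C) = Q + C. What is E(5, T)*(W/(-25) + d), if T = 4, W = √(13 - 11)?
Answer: 126 - 9*√2/25 ≈ 125.49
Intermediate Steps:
W = √2 ≈ 1.4142
E(Q, C) = C + Q
d = 14 (d = -2*(-7) = 14)
E(5, T)*(W/(-25) + d) = (4 + 5)*(√2/(-25) + 14) = 9*(√2*(-1/25) + 14) = 9*(-√2/25 + 14) = 9*(14 - √2/25) = 126 - 9*√2/25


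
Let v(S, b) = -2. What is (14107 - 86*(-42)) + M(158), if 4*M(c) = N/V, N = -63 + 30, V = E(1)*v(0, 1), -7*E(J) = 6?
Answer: 283427/16 ≈ 17714.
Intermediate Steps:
E(J) = -6/7 (E(J) = -⅐*6 = -6/7)
V = 12/7 (V = -6/7*(-2) = 12/7 ≈ 1.7143)
N = -33
M(c) = -77/16 (M(c) = (-33/12/7)/4 = (-33*7/12)/4 = (¼)*(-77/4) = -77/16)
(14107 - 86*(-42)) + M(158) = (14107 - 86*(-42)) - 77/16 = (14107 + 3612) - 77/16 = 17719 - 77/16 = 283427/16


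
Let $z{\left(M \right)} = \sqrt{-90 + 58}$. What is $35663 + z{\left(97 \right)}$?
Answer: $35663 + 4 i \sqrt{2} \approx 35663.0 + 5.6569 i$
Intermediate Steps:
$z{\left(M \right)} = 4 i \sqrt{2}$ ($z{\left(M \right)} = \sqrt{-32} = 4 i \sqrt{2}$)
$35663 + z{\left(97 \right)} = 35663 + 4 i \sqrt{2}$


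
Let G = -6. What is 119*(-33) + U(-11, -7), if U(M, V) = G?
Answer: -3933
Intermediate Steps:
U(M, V) = -6
119*(-33) + U(-11, -7) = 119*(-33) - 6 = -3927 - 6 = -3933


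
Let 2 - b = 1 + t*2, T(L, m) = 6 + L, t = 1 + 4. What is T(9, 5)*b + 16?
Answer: -119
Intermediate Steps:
t = 5
b = -9 (b = 2 - (1 + 5*2) = 2 - (1 + 10) = 2 - 1*11 = 2 - 11 = -9)
T(9, 5)*b + 16 = (6 + 9)*(-9) + 16 = 15*(-9) + 16 = -135 + 16 = -119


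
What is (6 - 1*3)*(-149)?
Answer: -447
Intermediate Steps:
(6 - 1*3)*(-149) = (6 - 3)*(-149) = 3*(-149) = -447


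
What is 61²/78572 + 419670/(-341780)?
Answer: -1585127393/1342716908 ≈ -1.1805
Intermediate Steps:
61²/78572 + 419670/(-341780) = 3721*(1/78572) + 419670*(-1/341780) = 3721/78572 - 41967/34178 = -1585127393/1342716908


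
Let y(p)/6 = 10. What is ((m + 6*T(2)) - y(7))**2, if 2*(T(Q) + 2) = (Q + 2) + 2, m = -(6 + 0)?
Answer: 3600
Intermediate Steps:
m = -6 (m = -1*6 = -6)
y(p) = 60 (y(p) = 6*10 = 60)
T(Q) = Q/2 (T(Q) = -2 + ((Q + 2) + 2)/2 = -2 + ((2 + Q) + 2)/2 = -2 + (4 + Q)/2 = -2 + (2 + Q/2) = Q/2)
((m + 6*T(2)) - y(7))**2 = ((-6 + 6*((1/2)*2)) - 1*60)**2 = ((-6 + 6*1) - 60)**2 = ((-6 + 6) - 60)**2 = (0 - 60)**2 = (-60)**2 = 3600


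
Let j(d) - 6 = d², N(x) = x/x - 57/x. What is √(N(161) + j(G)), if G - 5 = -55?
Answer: √64974770/161 ≈ 50.066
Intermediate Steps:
G = -50 (G = 5 - 55 = -50)
N(x) = 1 - 57/x
j(d) = 6 + d²
√(N(161) + j(G)) = √((-57 + 161)/161 + (6 + (-50)²)) = √((1/161)*104 + (6 + 2500)) = √(104/161 + 2506) = √(403570/161) = √64974770/161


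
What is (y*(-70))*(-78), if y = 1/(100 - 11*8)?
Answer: 455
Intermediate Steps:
y = 1/12 (y = 1/(100 - 88) = 1/12 ≈ 0.083333)
(y*(-70))*(-78) = ((1/12)*(-70))*(-78) = -35/6*(-78) = 455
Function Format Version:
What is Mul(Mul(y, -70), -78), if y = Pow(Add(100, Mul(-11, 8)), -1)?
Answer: 455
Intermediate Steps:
y = Rational(1, 12) (y = Pow(Add(100, -88), -1) = Pow(12, -1) = Rational(1, 12) ≈ 0.083333)
Mul(Mul(y, -70), -78) = Mul(Mul(Rational(1, 12), -70), -78) = Mul(Rational(-35, 6), -78) = 455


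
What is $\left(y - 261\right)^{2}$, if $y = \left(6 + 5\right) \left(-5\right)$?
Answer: $99856$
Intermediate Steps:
$y = -55$ ($y = 11 \left(-5\right) = -55$)
$\left(y - 261\right)^{2} = \left(-55 - 261\right)^{2} = \left(-316\right)^{2} = 99856$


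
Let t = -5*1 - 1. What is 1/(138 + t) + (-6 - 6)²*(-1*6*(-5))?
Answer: 570241/132 ≈ 4320.0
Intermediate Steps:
t = -6 (t = -5 - 1 = -6)
1/(138 + t) + (-6 - 6)²*(-1*6*(-5)) = 1/(138 - 6) + (-6 - 6)²*(-1*6*(-5)) = 1/132 + (-12)²*(-6*(-5)) = 1/132 + 144*30 = 1/132 + 4320 = 570241/132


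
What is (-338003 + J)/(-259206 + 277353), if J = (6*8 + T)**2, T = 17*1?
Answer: -333778/18147 ≈ -18.393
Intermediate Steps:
T = 17
J = 4225 (J = (6*8 + 17)**2 = (48 + 17)**2 = 65**2 = 4225)
(-338003 + J)/(-259206 + 277353) = (-338003 + 4225)/(-259206 + 277353) = -333778/18147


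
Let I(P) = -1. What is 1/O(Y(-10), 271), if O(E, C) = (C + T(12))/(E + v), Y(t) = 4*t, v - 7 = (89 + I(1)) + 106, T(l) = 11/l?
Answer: 1932/3263 ≈ 0.59209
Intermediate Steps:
v = 201 (v = 7 + ((89 - 1) + 106) = 7 + (88 + 106) = 7 + 194 = 201)
O(E, C) = (11/12 + C)/(201 + E) (O(E, C) = (C + 11/12)/(E + 201) = (C + 11*(1/12))/(201 + E) = (C + 11/12)/(201 + E) = (11/12 + C)/(201 + E))
1/O(Y(-10), 271) = 1/((11/12 + 271)/(201 + 4*(-10))) = 1/((3263/12)/(201 - 40)) = 1/((3263/12)/161) = 1/((1/161)*(3263/12)) = 1/(3263/1932) = 1932/3263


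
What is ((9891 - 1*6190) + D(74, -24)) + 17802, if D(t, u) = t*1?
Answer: 21577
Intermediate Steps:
D(t, u) = t
((9891 - 1*6190) + D(74, -24)) + 17802 = ((9891 - 1*6190) + 74) + 17802 = ((9891 - 6190) + 74) + 17802 = (3701 + 74) + 17802 = 3775 + 17802 = 21577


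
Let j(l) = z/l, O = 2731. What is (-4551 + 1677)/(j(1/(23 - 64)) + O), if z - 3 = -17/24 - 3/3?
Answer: -68976/64273 ≈ -1.0732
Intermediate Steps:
z = 31/24 (z = 3 + (-17/24 - 3/3) = 3 + (-17*1/24 - 3*⅓) = 3 + (-17/24 - 1) = 3 - 41/24 = 31/24 ≈ 1.2917)
j(l) = 31/(24*l)
(-4551 + 1677)/(j(1/(23 - 64)) + O) = (-4551 + 1677)/(31/(24*(1/(23 - 64))) + 2731) = -2874/(31/(24*(1/(-41))) + 2731) = -2874/(31/(24*(-1/41)) + 2731) = -2874/((31/24)*(-41) + 2731) = -2874/(-1271/24 + 2731) = -2874/64273/24 = -2874*24/64273 = -68976/64273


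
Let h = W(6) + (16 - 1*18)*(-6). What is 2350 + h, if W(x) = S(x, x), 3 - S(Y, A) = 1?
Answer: 2364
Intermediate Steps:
S(Y, A) = 2 (S(Y, A) = 3 - 1*1 = 3 - 1 = 2)
W(x) = 2
h = 14 (h = 2 + (16 - 1*18)*(-6) = 2 + (16 - 18)*(-6) = 2 - 2*(-6) = 2 + 12 = 14)
2350 + h = 2350 + 14 = 2364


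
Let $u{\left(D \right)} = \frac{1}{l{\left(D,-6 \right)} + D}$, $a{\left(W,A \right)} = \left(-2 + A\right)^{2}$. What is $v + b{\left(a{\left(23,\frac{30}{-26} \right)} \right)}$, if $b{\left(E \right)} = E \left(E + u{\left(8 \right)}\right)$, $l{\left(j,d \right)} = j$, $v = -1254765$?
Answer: $- \frac{573351994375}{456976} \approx -1.2547 \cdot 10^{6}$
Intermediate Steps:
$u{\left(D \right)} = \frac{1}{2 D}$ ($u{\left(D \right)} = \frac{1}{D + D} = \frac{1}{2 D}$)
$b{\left(E \right)} = E \left(\frac{1}{16} + E\right)$ ($b{\left(E \right)} = E \left(E + \frac{1}{2 \cdot 8}\right) = E \left(E + \frac{1}{2} \cdot \frac{1}{8}\right) = E \left(E + \frac{1}{16}\right) = E \left(\frac{1}{16} + E\right)$)
$v + b{\left(a{\left(23,\frac{30}{-26} \right)} \right)} = -1254765 + \left(-2 + \frac{30}{-26}\right)^{2} \left(\frac{1}{16} + \left(-2 + \frac{30}{-26}\right)^{2}\right) = -1254765 + \left(-2 + 30 \left(- \frac{1}{26}\right)\right)^{2} \left(\frac{1}{16} + \left(-2 + 30 \left(- \frac{1}{26}\right)\right)^{2}\right) = -1254765 + \left(-2 - \frac{15}{13}\right)^{2} \left(\frac{1}{16} + \left(-2 - \frac{15}{13}\right)^{2}\right) = -1254765 + \left(- \frac{41}{13}\right)^{2} \left(\frac{1}{16} + \left(- \frac{41}{13}\right)^{2}\right) = -1254765 + \frac{1681 \left(\frac{1}{16} + \frac{1681}{169}\right)}{169} = -1254765 + \frac{1681}{169} \cdot \frac{27065}{2704} = -1254765 + \frac{45496265}{456976} = - \frac{573351994375}{456976}$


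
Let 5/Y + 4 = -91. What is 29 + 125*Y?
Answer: 426/19 ≈ 22.421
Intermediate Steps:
Y = -1/19 (Y = 5/(-4 - 91) = 5/(-95) = 5*(-1/95) = -1/19 ≈ -0.052632)
29 + 125*Y = 29 + 125*(-1/19) = 29 - 125/19 = 426/19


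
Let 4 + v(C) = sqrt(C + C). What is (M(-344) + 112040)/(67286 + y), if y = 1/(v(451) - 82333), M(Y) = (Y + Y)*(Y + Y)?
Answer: 267027247818764956200/30693007313985891169 + 585384*sqrt(902)/30693007313985891169 ≈ 8.6999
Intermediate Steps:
v(C) = -4 + sqrt(2)*sqrt(C) (v(C) = -4 + sqrt(C + C) = -4 + sqrt(2*C) = -4 + sqrt(2)*sqrt(C))
M(Y) = 4*Y**2 (M(Y) = (2*Y)*(2*Y) = 4*Y**2)
y = 1/(-82337 + sqrt(902)) (y = 1/((-4 + sqrt(2)*sqrt(451)) - 82333) = 1/((-4 + sqrt(902)) - 82333) = 1/(-82337 + sqrt(902)) ≈ -1.2150e-5)
(M(-344) + 112040)/(67286 + y) = (4*(-344)**2 + 112040)/(67286 + (-82337/6779380667 - sqrt(902)/6779380667)) = (4*118336 + 112040)/(456157407477425/6779380667 - sqrt(902)/6779380667) = (473344 + 112040)/(456157407477425/6779380667 - sqrt(902)/6779380667) = 585384/(456157407477425/6779380667 - sqrt(902)/6779380667)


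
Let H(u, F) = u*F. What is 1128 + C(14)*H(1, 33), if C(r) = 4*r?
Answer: 2976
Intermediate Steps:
H(u, F) = F*u
1128 + C(14)*H(1, 33) = 1128 + (4*14)*(33*1) = 1128 + 56*33 = 1128 + 1848 = 2976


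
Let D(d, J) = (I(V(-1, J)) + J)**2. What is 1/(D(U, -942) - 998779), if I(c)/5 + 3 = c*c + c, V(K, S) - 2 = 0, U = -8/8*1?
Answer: -1/139450 ≈ -7.1710e-6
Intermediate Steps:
U = -1 (U = -8*1/8*1 = -1*1 = -1)
V(K, S) = 2 (V(K, S) = 2 + 0 = 2)
I(c) = -15 + 5*c + 5*c**2 (I(c) = -15 + 5*(c*c + c) = -15 + 5*(c**2 + c) = -15 + 5*(c + c**2) = -15 + (5*c + 5*c**2) = -15 + 5*c + 5*c**2)
D(d, J) = (15 + J)**2 (D(d, J) = ((-15 + 5*2 + 5*2**2) + J)**2 = ((-15 + 10 + 5*4) + J)**2 = ((-15 + 10 + 20) + J)**2 = (15 + J)**2)
1/(D(U, -942) - 998779) = 1/((15 - 942)**2 - 998779) = 1/((-927)**2 - 998779) = 1/(859329 - 998779) = 1/(-139450) = -1/139450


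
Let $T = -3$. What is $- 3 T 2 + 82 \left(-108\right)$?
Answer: $-8838$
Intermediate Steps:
$- 3 T 2 + 82 \left(-108\right) = \left(-3\right) \left(-3\right) 2 + 82 \left(-108\right) = 9 \cdot 2 - 8856 = 18 - 8856 = -8838$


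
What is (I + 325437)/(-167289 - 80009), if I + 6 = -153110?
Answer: -172321/247298 ≈ -0.69682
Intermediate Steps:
I = -153116 (I = -6 - 153110 = -153116)
(I + 325437)/(-167289 - 80009) = (-153116 + 325437)/(-167289 - 80009) = 172321/(-247298) = 172321*(-1/247298) = -172321/247298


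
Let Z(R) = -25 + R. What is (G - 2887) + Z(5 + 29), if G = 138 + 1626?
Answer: -1114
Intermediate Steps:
G = 1764
(G - 2887) + Z(5 + 29) = (1764 - 2887) + (-25 + (5 + 29)) = -1123 + (-25 + 34) = -1123 + 9 = -1114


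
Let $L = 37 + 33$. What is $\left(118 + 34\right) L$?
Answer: $10640$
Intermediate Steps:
$L = 70$
$\left(118 + 34\right) L = \left(118 + 34\right) 70 = 152 \cdot 70 = 10640$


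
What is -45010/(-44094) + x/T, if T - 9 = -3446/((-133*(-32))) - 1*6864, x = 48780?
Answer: -1960234147165/321647276661 ≈ -6.0944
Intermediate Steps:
T = -14589163/2128 (T = 9 + (-3446/((-133*(-32))) - 1*6864) = 9 + (-3446/4256 - 6864) = 9 + (-3446*1/4256 - 6864) = 9 + (-1723/2128 - 6864) = 9 - 14608315/2128 = -14589163/2128 ≈ -6855.8)
-45010/(-44094) + x/T = -45010/(-44094) + 48780/(-14589163/2128) = -45010*(-1/44094) + 48780*(-2128/14589163) = 22505/22047 - 103803840/14589163 = -1960234147165/321647276661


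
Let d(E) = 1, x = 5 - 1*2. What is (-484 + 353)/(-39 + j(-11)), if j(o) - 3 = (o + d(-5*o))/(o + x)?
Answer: 524/139 ≈ 3.7698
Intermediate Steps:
x = 3 (x = 5 - 2 = 3)
j(o) = 3 + (1 + o)/(3 + o) (j(o) = 3 + (o + 1)/(o + 3) = 3 + (1 + o)/(3 + o))
(-484 + 353)/(-39 + j(-11)) = (-484 + 353)/(-39 + 2*(5 + 2*(-11))/(3 - 11)) = -131/(-39 + 2*(5 - 22)/(-8)) = -131/(-39 + 2*(-1/8)*(-17)) = -131/(-39 + 17/4) = -131/(-139/4) = -131*(-4/139) = 524/139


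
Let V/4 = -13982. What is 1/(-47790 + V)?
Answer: -1/103718 ≈ -9.6415e-6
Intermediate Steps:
V = -55928 (V = 4*(-13982) = -55928)
1/(-47790 + V) = 1/(-47790 - 55928) = 1/(-103718) = -1/103718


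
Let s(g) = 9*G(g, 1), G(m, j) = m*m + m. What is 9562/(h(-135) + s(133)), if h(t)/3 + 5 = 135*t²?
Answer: 4781/3770754 ≈ 0.0012679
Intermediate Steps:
G(m, j) = m + m² (G(m, j) = m² + m = m + m²)
h(t) = -15 + 405*t² (h(t) = -15 + 3*(135*t²) = -15 + 405*t²)
s(g) = 9*g*(1 + g) (s(g) = 9*(g*(1 + g)) = 9*g*(1 + g))
9562/(h(-135) + s(133)) = 9562/((-15 + 405*(-135)²) + 9*133*(1 + 133)) = 9562/((-15 + 405*18225) + 9*133*134) = 9562/((-15 + 7381125) + 160398) = 9562/(7381110 + 160398) = 9562/7541508 = 9562*(1/7541508) = 4781/3770754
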